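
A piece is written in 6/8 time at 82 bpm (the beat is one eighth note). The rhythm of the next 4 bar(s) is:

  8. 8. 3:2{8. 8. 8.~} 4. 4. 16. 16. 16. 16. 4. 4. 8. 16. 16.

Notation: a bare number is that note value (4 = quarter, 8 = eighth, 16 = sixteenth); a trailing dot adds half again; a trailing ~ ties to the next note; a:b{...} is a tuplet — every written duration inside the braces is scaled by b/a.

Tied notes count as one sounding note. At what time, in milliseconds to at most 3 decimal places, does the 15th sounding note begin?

1. 0.0ms @ 0 + 1097.561ms (3/2)
2. 1097.561ms @ 3/2 + 1097.561ms (3/2)
3. 2195.122ms @ 3 + 731.707ms (1)
4. 2926.829ms @ 4 + 731.707ms (1)
5. 3658.537ms @ 5 + 2926.829ms (4)
6. 6585.366ms @ 9 + 2195.122ms (3)
7. 8780.488ms @ 12 + 548.78ms (3/4)
8. 9329.268ms @ 51/4 + 548.78ms (3/4)
9. 9878.049ms @ 27/2 + 548.78ms (3/4)
10. 10426.829ms @ 57/4 + 548.78ms (3/4)
11. 10975.61ms @ 15 + 2195.122ms (3)
12. 13170.732ms @ 18 + 2195.122ms (3)
13. 15365.854ms @ 21 + 1097.561ms (3/2)
14. 16463.415ms @ 45/2 + 548.78ms (3/4)
15. 17012.195ms @ 93/4 + 548.78ms (3/4)

note 15 onset = 93/4b = 17012.195ms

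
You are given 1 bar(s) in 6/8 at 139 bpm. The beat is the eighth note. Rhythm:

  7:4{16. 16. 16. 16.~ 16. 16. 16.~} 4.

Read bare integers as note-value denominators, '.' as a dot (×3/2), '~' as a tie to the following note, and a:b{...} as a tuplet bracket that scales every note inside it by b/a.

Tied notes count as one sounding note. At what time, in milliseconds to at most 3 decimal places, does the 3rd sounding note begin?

note 3 onset = 6/7b = 369.99ms

1. 0.0ms @ 0 + 184.995ms (3/7)
2. 184.995ms @ 3/7 + 184.995ms (3/7)
3. 369.99ms @ 6/7 + 184.995ms (3/7)
4. 554.985ms @ 9/7 + 369.99ms (6/7)
5. 924.974ms @ 15/7 + 184.995ms (3/7)
6. 1109.969ms @ 18/7 + 1479.959ms (24/7)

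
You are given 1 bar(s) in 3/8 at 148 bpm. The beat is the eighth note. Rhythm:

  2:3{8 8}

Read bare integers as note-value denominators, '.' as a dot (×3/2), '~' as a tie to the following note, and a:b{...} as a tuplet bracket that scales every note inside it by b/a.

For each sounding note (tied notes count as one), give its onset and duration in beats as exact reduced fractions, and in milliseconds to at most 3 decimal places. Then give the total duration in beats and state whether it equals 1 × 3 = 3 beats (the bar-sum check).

1) 0.0ms=0b +608.108ms=3/2b
2) 608.108ms=3/2b +608.108ms=3/2b
Σ=3b of 3 (148bpm 3/8) — PASS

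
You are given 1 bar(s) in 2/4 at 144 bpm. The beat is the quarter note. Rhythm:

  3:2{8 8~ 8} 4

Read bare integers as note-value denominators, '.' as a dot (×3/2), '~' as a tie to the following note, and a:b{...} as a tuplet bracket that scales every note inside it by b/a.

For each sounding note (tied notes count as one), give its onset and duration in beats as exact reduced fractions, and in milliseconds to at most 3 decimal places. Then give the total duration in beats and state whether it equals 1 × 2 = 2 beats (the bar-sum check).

1) 0.0ms=0b +138.889ms=1/3b
2) 138.889ms=1/3b +277.778ms=2/3b
3) 416.667ms=1b +416.667ms=1b
Σ=2b of 2 (144bpm 2/4) — PASS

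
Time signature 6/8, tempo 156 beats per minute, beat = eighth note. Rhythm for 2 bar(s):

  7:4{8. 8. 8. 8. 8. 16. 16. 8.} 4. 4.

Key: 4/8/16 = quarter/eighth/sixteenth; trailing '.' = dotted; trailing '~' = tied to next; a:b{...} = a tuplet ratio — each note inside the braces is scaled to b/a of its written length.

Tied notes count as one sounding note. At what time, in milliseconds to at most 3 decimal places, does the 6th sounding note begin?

note 6 onset = 30/7b = 1648.352ms

1. 0.0ms @ 0 + 329.67ms (6/7)
2. 329.67ms @ 6/7 + 329.67ms (6/7)
3. 659.341ms @ 12/7 + 329.67ms (6/7)
4. 989.011ms @ 18/7 + 329.67ms (6/7)
5. 1318.681ms @ 24/7 + 329.67ms (6/7)
6. 1648.352ms @ 30/7 + 164.835ms (3/7)
7. 1813.187ms @ 33/7 + 164.835ms (3/7)
8. 1978.022ms @ 36/7 + 329.67ms (6/7)
9. 2307.692ms @ 6 + 1153.846ms (3)
10. 3461.538ms @ 9 + 1153.846ms (3)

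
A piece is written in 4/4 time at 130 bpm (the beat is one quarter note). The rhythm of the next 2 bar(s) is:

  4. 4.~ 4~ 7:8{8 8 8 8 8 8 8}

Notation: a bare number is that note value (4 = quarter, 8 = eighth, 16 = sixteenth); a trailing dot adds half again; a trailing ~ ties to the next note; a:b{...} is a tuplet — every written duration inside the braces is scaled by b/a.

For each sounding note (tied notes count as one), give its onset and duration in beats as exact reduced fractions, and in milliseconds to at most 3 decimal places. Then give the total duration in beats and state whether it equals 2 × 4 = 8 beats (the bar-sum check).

1) 0.0ms=0b +692.308ms=3/2b
2) 692.308ms=3/2b +1417.582ms=43/14b
3) 2109.89ms=32/7b +263.736ms=4/7b
4) 2373.626ms=36/7b +263.736ms=4/7b
5) 2637.363ms=40/7b +263.736ms=4/7b
6) 2901.099ms=44/7b +263.736ms=4/7b
7) 3164.835ms=48/7b +263.736ms=4/7b
8) 3428.571ms=52/7b +263.736ms=4/7b
Σ=8b of 8 (130bpm 4/4) — PASS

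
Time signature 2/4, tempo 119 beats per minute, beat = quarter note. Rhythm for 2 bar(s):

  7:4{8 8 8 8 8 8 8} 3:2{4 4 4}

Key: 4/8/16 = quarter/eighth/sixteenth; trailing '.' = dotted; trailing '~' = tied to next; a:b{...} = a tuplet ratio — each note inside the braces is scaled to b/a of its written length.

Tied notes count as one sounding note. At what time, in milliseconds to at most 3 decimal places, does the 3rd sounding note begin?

note 3 onset = 4/7b = 288.115ms

1. 0.0ms @ 0 + 144.058ms (2/7)
2. 144.058ms @ 2/7 + 144.058ms (2/7)
3. 288.115ms @ 4/7 + 144.058ms (2/7)
4. 432.173ms @ 6/7 + 144.058ms (2/7)
5. 576.23ms @ 8/7 + 144.058ms (2/7)
6. 720.288ms @ 10/7 + 144.058ms (2/7)
7. 864.346ms @ 12/7 + 144.058ms (2/7)
8. 1008.403ms @ 2 + 336.134ms (2/3)
9. 1344.538ms @ 8/3 + 336.134ms (2/3)
10. 1680.672ms @ 10/3 + 336.134ms (2/3)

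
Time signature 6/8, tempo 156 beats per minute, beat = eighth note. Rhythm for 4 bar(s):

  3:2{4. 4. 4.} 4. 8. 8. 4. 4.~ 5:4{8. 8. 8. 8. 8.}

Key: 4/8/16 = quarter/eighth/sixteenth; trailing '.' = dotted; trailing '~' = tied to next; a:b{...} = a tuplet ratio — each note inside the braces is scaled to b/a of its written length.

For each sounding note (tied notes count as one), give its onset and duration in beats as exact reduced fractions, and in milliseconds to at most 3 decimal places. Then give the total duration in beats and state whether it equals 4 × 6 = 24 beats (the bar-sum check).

1) 0.0ms=0b +769.231ms=2b
2) 769.231ms=2b +769.231ms=2b
3) 1538.462ms=4b +769.231ms=2b
4) 2307.692ms=6b +1153.846ms=3b
5) 3461.538ms=9b +576.923ms=3/2b
6) 4038.462ms=21/2b +576.923ms=3/2b
7) 4615.385ms=12b +1153.846ms=3b
8) 5769.231ms=15b +1615.385ms=21/5b
9) 7384.615ms=96/5b +461.538ms=6/5b
10) 7846.154ms=102/5b +461.538ms=6/5b
11) 8307.692ms=108/5b +461.538ms=6/5b
12) 8769.231ms=114/5b +461.538ms=6/5b
Σ=24b of 24 (156bpm 6/8) — PASS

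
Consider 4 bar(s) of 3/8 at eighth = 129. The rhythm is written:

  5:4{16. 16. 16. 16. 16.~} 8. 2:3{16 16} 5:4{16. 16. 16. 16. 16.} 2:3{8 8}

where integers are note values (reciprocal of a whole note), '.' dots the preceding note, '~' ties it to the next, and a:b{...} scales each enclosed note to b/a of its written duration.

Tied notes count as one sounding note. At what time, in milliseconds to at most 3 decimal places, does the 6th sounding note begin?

note 6 onset = 9/2b = 2093.023ms

1. 0.0ms @ 0 + 279.07ms (3/5)
2. 279.07ms @ 3/5 + 279.07ms (3/5)
3. 558.14ms @ 6/5 + 279.07ms (3/5)
4. 837.209ms @ 9/5 + 279.07ms (3/5)
5. 1116.279ms @ 12/5 + 976.744ms (21/10)
6. 2093.023ms @ 9/2 + 348.837ms (3/4)
7. 2441.86ms @ 21/4 + 348.837ms (3/4)
8. 2790.698ms @ 6 + 279.07ms (3/5)
9. 3069.767ms @ 33/5 + 279.07ms (3/5)
10. 3348.837ms @ 36/5 + 279.07ms (3/5)
11. 3627.907ms @ 39/5 + 279.07ms (3/5)
12. 3906.977ms @ 42/5 + 279.07ms (3/5)
13. 4186.047ms @ 9 + 697.674ms (3/2)
14. 4883.721ms @ 21/2 + 697.674ms (3/2)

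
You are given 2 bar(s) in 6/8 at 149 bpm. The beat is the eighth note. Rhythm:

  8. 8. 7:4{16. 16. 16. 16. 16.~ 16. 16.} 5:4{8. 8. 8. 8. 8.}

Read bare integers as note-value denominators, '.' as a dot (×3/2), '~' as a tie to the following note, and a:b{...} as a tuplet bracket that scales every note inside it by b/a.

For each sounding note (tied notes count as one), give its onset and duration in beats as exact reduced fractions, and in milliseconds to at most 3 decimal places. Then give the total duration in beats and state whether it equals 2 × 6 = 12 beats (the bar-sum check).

1) 0.0ms=0b +604.027ms=3/2b
2) 604.027ms=3/2b +604.027ms=3/2b
3) 1208.054ms=3b +172.579ms=3/7b
4) 1380.633ms=24/7b +172.579ms=3/7b
5) 1553.212ms=27/7b +172.579ms=3/7b
6) 1725.791ms=30/7b +172.579ms=3/7b
7) 1898.37ms=33/7b +345.158ms=6/7b
8) 2243.528ms=39/7b +172.579ms=3/7b
9) 2416.107ms=6b +483.221ms=6/5b
10) 2899.329ms=36/5b +483.221ms=6/5b
11) 3382.55ms=42/5b +483.221ms=6/5b
12) 3865.772ms=48/5b +483.221ms=6/5b
13) 4348.993ms=54/5b +483.221ms=6/5b
Σ=12b of 12 (149bpm 6/8) — PASS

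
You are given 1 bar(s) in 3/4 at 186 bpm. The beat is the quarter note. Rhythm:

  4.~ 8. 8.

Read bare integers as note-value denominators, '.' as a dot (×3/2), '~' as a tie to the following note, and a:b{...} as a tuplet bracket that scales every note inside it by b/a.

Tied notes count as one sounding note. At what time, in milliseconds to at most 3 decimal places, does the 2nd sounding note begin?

note 2 onset = 9/4b = 725.806ms

1. 0.0ms @ 0 + 725.806ms (9/4)
2. 725.806ms @ 9/4 + 241.935ms (3/4)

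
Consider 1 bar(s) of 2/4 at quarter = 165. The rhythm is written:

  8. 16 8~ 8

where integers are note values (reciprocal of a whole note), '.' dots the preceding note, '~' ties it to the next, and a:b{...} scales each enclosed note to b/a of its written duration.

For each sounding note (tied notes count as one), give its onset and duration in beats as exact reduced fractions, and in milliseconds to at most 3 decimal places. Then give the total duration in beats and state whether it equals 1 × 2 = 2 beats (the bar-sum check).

1) 0.0ms=0b +272.727ms=3/4b
2) 272.727ms=3/4b +90.909ms=1/4b
3) 363.636ms=1b +363.636ms=1b
Σ=2b of 2 (165bpm 2/4) — PASS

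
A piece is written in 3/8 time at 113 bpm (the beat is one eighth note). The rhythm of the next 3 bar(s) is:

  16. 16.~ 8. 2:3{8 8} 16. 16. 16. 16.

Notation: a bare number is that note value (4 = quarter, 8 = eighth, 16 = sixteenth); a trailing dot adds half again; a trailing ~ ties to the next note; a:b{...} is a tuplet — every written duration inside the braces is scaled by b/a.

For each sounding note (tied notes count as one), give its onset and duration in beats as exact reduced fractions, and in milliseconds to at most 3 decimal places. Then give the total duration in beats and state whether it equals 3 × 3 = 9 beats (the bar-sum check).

1) 0.0ms=0b +398.23ms=3/4b
2) 398.23ms=3/4b +1194.69ms=9/4b
3) 1592.92ms=3b +796.46ms=3/2b
4) 2389.381ms=9/2b +796.46ms=3/2b
5) 3185.841ms=6b +398.23ms=3/4b
6) 3584.071ms=27/4b +398.23ms=3/4b
7) 3982.301ms=15/2b +398.23ms=3/4b
8) 4380.531ms=33/4b +398.23ms=3/4b
Σ=9b of 9 (113bpm 3/8) — PASS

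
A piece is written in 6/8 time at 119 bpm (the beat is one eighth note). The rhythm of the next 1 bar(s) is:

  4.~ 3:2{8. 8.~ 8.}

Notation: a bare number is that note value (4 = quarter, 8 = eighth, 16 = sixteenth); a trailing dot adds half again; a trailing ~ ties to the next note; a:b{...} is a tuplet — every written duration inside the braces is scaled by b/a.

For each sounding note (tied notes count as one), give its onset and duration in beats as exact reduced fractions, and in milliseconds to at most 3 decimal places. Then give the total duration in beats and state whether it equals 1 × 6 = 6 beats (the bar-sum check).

1) 0.0ms=0b +2016.807ms=4b
2) 2016.807ms=4b +1008.403ms=2b
Σ=6b of 6 (119bpm 6/8) — PASS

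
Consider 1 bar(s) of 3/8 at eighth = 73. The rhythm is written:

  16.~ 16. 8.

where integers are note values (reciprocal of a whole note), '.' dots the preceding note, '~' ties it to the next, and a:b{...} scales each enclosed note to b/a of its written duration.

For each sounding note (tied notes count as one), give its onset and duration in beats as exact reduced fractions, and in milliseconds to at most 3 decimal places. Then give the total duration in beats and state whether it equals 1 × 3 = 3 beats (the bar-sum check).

1) 0.0ms=0b +1232.877ms=3/2b
2) 1232.877ms=3/2b +1232.877ms=3/2b
Σ=3b of 3 (73bpm 3/8) — PASS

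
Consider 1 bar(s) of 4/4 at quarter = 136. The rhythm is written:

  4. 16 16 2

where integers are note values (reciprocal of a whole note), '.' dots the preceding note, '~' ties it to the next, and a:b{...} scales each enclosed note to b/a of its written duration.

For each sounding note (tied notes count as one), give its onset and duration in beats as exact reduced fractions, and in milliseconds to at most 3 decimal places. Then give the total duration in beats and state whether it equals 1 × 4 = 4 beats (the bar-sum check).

1) 0.0ms=0b +661.765ms=3/2b
2) 661.765ms=3/2b +110.294ms=1/4b
3) 772.059ms=7/4b +110.294ms=1/4b
4) 882.353ms=2b +882.353ms=2b
Σ=4b of 4 (136bpm 4/4) — PASS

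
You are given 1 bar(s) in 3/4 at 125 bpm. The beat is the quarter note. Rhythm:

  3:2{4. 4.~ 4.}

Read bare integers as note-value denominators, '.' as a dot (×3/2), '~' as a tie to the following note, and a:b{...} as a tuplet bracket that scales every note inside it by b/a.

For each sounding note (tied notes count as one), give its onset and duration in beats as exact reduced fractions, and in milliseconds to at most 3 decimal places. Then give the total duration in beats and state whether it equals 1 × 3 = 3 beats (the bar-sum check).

1) 0.0ms=0b +480.0ms=1b
2) 480.0ms=1b +960.0ms=2b
Σ=3b of 3 (125bpm 3/4) — PASS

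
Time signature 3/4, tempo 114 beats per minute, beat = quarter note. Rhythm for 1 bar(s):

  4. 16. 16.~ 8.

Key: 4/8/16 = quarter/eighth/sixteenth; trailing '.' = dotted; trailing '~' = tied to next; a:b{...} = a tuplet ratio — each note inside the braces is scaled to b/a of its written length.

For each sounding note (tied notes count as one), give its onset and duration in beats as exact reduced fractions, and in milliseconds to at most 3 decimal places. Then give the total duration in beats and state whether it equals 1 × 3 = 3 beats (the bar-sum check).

1) 0.0ms=0b +789.474ms=3/2b
2) 789.474ms=3/2b +197.368ms=3/8b
3) 986.842ms=15/8b +592.105ms=9/8b
Σ=3b of 3 (114bpm 3/4) — PASS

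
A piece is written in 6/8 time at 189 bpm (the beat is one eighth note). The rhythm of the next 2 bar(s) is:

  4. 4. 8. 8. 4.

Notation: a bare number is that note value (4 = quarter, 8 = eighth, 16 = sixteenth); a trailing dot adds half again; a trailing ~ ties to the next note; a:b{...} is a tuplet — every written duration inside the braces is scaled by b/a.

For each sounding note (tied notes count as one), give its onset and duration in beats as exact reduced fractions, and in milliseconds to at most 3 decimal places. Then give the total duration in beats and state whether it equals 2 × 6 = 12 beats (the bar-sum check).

1) 0.0ms=0b +952.381ms=3b
2) 952.381ms=3b +952.381ms=3b
3) 1904.762ms=6b +476.19ms=3/2b
4) 2380.952ms=15/2b +476.19ms=3/2b
5) 2857.143ms=9b +952.381ms=3b
Σ=12b of 12 (189bpm 6/8) — PASS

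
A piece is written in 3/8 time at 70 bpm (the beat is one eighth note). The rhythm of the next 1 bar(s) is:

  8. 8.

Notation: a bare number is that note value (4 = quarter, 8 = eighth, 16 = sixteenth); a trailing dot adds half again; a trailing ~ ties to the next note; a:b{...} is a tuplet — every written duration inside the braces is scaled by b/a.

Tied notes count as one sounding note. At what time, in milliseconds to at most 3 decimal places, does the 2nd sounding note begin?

note 2 onset = 3/2b = 1285.714ms

1. 0.0ms @ 0 + 1285.714ms (3/2)
2. 1285.714ms @ 3/2 + 1285.714ms (3/2)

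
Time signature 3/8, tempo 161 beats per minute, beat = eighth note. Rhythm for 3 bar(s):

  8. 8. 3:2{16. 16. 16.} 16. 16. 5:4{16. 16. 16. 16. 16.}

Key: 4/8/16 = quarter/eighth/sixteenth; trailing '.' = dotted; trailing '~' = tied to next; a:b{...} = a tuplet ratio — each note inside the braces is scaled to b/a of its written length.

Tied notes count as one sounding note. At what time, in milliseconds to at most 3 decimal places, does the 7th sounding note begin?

1. 0.0ms @ 0 + 559.006ms (3/2)
2. 559.006ms @ 3/2 + 559.006ms (3/2)
3. 1118.012ms @ 3 + 186.335ms (1/2)
4. 1304.348ms @ 7/2 + 186.335ms (1/2)
5. 1490.683ms @ 4 + 186.335ms (1/2)
6. 1677.019ms @ 9/2 + 279.503ms (3/4)
7. 1956.522ms @ 21/4 + 279.503ms (3/4)
8. 2236.025ms @ 6 + 223.602ms (3/5)
9. 2459.627ms @ 33/5 + 223.602ms (3/5)
10. 2683.23ms @ 36/5 + 223.602ms (3/5)
11. 2906.832ms @ 39/5 + 223.602ms (3/5)
12. 3130.435ms @ 42/5 + 223.602ms (3/5)

note 7 onset = 21/4b = 1956.522ms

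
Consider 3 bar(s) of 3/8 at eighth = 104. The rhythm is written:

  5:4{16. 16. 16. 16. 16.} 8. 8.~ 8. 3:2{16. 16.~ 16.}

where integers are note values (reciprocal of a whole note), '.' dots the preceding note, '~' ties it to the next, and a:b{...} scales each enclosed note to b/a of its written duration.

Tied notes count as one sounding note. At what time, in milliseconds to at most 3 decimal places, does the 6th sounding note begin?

note 6 onset = 3b = 1730.769ms

1. 0.0ms @ 0 + 346.154ms (3/5)
2. 346.154ms @ 3/5 + 346.154ms (3/5)
3. 692.308ms @ 6/5 + 346.154ms (3/5)
4. 1038.462ms @ 9/5 + 346.154ms (3/5)
5. 1384.615ms @ 12/5 + 346.154ms (3/5)
6. 1730.769ms @ 3 + 865.385ms (3/2)
7. 2596.154ms @ 9/2 + 1730.769ms (3)
8. 4326.923ms @ 15/2 + 288.462ms (1/2)
9. 4615.385ms @ 8 + 576.923ms (1)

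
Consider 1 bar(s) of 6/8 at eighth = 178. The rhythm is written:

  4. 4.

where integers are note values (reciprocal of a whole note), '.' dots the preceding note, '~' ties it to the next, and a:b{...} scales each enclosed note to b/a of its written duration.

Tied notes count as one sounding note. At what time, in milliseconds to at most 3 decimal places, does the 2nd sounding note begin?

note 2 onset = 3b = 1011.236ms

1. 0.0ms @ 0 + 1011.236ms (3)
2. 1011.236ms @ 3 + 1011.236ms (3)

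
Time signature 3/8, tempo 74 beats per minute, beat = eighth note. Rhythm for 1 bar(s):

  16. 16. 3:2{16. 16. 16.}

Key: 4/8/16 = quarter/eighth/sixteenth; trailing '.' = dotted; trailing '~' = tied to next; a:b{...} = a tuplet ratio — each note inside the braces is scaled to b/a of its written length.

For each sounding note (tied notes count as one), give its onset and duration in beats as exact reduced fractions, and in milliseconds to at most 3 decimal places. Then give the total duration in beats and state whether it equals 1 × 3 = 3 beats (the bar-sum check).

1) 0.0ms=0b +608.108ms=3/4b
2) 608.108ms=3/4b +608.108ms=3/4b
3) 1216.216ms=3/2b +405.405ms=1/2b
4) 1621.622ms=2b +405.405ms=1/2b
5) 2027.027ms=5/2b +405.405ms=1/2b
Σ=3b of 3 (74bpm 3/8) — PASS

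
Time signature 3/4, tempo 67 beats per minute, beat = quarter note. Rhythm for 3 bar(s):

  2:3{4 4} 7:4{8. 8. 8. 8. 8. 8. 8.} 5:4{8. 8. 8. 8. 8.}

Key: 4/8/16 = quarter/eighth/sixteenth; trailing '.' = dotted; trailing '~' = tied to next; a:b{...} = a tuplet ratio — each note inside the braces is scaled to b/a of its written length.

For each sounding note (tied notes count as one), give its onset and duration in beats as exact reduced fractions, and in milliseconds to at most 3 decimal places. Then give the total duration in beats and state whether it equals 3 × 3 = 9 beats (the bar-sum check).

1) 0.0ms=0b +1343.284ms=3/2b
2) 1343.284ms=3/2b +1343.284ms=3/2b
3) 2686.567ms=3b +383.795ms=3/7b
4) 3070.362ms=24/7b +383.795ms=3/7b
5) 3454.158ms=27/7b +383.795ms=3/7b
6) 3837.953ms=30/7b +383.795ms=3/7b
7) 4221.748ms=33/7b +383.795ms=3/7b
8) 4605.544ms=36/7b +383.795ms=3/7b
9) 4989.339ms=39/7b +383.795ms=3/7b
10) 5373.134ms=6b +537.313ms=3/5b
11) 5910.448ms=33/5b +537.313ms=3/5b
12) 6447.761ms=36/5b +537.313ms=3/5b
13) 6985.075ms=39/5b +537.313ms=3/5b
14) 7522.388ms=42/5b +537.313ms=3/5b
Σ=9b of 9 (67bpm 3/4) — PASS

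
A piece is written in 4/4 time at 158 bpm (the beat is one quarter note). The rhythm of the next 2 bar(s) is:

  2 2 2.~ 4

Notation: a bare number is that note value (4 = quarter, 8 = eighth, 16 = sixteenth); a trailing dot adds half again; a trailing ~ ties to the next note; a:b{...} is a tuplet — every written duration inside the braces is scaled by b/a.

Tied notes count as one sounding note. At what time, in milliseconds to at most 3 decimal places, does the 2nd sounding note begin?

note 2 onset = 2b = 759.494ms

1. 0.0ms @ 0 + 759.494ms (2)
2. 759.494ms @ 2 + 759.494ms (2)
3. 1518.987ms @ 4 + 1518.987ms (4)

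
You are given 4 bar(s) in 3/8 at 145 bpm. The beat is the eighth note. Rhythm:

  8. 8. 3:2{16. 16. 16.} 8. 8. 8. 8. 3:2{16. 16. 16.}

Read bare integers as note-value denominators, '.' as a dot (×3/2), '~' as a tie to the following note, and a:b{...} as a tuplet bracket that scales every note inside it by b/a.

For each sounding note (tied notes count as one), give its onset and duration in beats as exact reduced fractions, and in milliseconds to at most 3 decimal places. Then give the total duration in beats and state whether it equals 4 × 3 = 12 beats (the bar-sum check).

1) 0.0ms=0b +620.69ms=3/2b
2) 620.69ms=3/2b +620.69ms=3/2b
3) 1241.379ms=3b +206.897ms=1/2b
4) 1448.276ms=7/2b +206.897ms=1/2b
5) 1655.172ms=4b +206.897ms=1/2b
6) 1862.069ms=9/2b +620.69ms=3/2b
7) 2482.759ms=6b +620.69ms=3/2b
8) 3103.448ms=15/2b +620.69ms=3/2b
9) 3724.138ms=9b +620.69ms=3/2b
10) 4344.828ms=21/2b +206.897ms=1/2b
11) 4551.724ms=11b +206.897ms=1/2b
12) 4758.621ms=23/2b +206.897ms=1/2b
Σ=12b of 12 (145bpm 3/8) — PASS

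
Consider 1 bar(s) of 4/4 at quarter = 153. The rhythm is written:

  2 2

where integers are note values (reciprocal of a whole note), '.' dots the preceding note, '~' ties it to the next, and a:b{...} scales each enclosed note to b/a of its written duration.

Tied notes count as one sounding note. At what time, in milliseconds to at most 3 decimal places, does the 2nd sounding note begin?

note 2 onset = 2b = 784.314ms

1. 0.0ms @ 0 + 784.314ms (2)
2. 784.314ms @ 2 + 784.314ms (2)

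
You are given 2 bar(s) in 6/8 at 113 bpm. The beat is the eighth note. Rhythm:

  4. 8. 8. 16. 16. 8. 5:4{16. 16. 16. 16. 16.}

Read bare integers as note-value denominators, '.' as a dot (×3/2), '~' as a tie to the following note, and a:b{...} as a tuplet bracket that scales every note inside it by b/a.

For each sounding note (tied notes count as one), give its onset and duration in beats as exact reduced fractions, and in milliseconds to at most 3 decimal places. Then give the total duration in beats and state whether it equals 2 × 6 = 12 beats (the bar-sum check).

1) 0.0ms=0b +1592.92ms=3b
2) 1592.92ms=3b +796.46ms=3/2b
3) 2389.381ms=9/2b +796.46ms=3/2b
4) 3185.841ms=6b +398.23ms=3/4b
5) 3584.071ms=27/4b +398.23ms=3/4b
6) 3982.301ms=15/2b +796.46ms=3/2b
7) 4778.761ms=9b +318.584ms=3/5b
8) 5097.345ms=48/5b +318.584ms=3/5b
9) 5415.929ms=51/5b +318.584ms=3/5b
10) 5734.513ms=54/5b +318.584ms=3/5b
11) 6053.097ms=57/5b +318.584ms=3/5b
Σ=12b of 12 (113bpm 6/8) — PASS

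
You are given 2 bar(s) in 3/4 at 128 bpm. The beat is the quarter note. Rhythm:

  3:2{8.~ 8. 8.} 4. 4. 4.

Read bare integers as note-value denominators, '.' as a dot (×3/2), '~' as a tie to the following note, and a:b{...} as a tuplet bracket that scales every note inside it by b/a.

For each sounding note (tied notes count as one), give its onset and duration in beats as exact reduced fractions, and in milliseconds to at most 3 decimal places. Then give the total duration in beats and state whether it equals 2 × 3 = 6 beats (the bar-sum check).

1) 0.0ms=0b +468.75ms=1b
2) 468.75ms=1b +234.375ms=1/2b
3) 703.125ms=3/2b +703.125ms=3/2b
4) 1406.25ms=3b +703.125ms=3/2b
5) 2109.375ms=9/2b +703.125ms=3/2b
Σ=6b of 6 (128bpm 3/4) — PASS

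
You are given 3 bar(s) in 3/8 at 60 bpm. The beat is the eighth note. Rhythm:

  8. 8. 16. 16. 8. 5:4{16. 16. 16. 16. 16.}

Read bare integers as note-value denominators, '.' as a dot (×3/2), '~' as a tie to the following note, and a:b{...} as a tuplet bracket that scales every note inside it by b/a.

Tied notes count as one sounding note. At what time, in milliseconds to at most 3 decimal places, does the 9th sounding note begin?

1. 0.0ms @ 0 + 1500.0ms (3/2)
2. 1500.0ms @ 3/2 + 1500.0ms (3/2)
3. 3000.0ms @ 3 + 750.0ms (3/4)
4. 3750.0ms @ 15/4 + 750.0ms (3/4)
5. 4500.0ms @ 9/2 + 1500.0ms (3/2)
6. 6000.0ms @ 6 + 600.0ms (3/5)
7. 6600.0ms @ 33/5 + 600.0ms (3/5)
8. 7200.0ms @ 36/5 + 600.0ms (3/5)
9. 7800.0ms @ 39/5 + 600.0ms (3/5)
10. 8400.0ms @ 42/5 + 600.0ms (3/5)

note 9 onset = 39/5b = 7800.0ms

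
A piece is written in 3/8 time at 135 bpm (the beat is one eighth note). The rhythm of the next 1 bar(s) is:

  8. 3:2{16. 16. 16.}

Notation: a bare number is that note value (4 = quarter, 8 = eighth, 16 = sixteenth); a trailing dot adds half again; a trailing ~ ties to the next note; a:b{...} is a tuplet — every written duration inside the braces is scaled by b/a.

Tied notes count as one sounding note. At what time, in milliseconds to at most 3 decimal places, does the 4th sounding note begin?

note 4 onset = 5/2b = 1111.111ms

1. 0.0ms @ 0 + 666.667ms (3/2)
2. 666.667ms @ 3/2 + 222.222ms (1/2)
3. 888.889ms @ 2 + 222.222ms (1/2)
4. 1111.111ms @ 5/2 + 222.222ms (1/2)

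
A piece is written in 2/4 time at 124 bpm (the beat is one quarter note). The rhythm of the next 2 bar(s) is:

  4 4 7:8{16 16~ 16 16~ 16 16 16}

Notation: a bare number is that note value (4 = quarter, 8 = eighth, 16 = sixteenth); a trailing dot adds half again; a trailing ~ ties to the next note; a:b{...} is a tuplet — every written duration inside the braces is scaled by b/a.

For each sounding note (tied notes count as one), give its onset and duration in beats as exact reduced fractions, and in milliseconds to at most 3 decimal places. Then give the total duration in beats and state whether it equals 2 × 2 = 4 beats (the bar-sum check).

1) 0.0ms=0b +483.871ms=1b
2) 483.871ms=1b +483.871ms=1b
3) 967.742ms=2b +138.249ms=2/7b
4) 1105.991ms=16/7b +276.498ms=4/7b
5) 1382.488ms=20/7b +276.498ms=4/7b
6) 1658.986ms=24/7b +138.249ms=2/7b
7) 1797.235ms=26/7b +138.249ms=2/7b
Σ=4b of 4 (124bpm 2/4) — PASS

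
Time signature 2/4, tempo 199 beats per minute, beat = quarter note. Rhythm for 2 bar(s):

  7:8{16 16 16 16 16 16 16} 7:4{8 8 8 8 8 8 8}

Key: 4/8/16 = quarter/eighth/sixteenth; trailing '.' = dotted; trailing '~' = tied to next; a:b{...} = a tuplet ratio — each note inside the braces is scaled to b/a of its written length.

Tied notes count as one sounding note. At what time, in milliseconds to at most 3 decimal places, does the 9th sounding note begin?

note 9 onset = 16/7b = 689.16ms

1. 0.0ms @ 0 + 86.145ms (2/7)
2. 86.145ms @ 2/7 + 86.145ms (2/7)
3. 172.29ms @ 4/7 + 86.145ms (2/7)
4. 258.435ms @ 6/7 + 86.145ms (2/7)
5. 344.58ms @ 8/7 + 86.145ms (2/7)
6. 430.725ms @ 10/7 + 86.145ms (2/7)
7. 516.87ms @ 12/7 + 86.145ms (2/7)
8. 603.015ms @ 2 + 86.145ms (2/7)
9. 689.16ms @ 16/7 + 86.145ms (2/7)
10. 775.305ms @ 18/7 + 86.145ms (2/7)
11. 861.45ms @ 20/7 + 86.145ms (2/7)
12. 947.595ms @ 22/7 + 86.145ms (2/7)
13. 1033.74ms @ 24/7 + 86.145ms (2/7)
14. 1119.885ms @ 26/7 + 86.145ms (2/7)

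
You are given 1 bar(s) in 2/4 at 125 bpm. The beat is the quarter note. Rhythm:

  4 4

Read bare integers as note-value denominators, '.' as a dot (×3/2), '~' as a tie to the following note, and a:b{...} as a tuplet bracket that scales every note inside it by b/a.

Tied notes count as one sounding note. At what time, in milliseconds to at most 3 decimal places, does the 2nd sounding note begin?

note 2 onset = 1b = 480.0ms

1. 0.0ms @ 0 + 480.0ms (1)
2. 480.0ms @ 1 + 480.0ms (1)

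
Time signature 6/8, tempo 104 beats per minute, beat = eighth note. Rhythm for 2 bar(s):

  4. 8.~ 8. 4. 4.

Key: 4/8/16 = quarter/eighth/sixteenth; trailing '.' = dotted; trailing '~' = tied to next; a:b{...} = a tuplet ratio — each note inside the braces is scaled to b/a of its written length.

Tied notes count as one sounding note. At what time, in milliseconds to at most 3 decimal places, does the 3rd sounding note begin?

note 3 onset = 6b = 3461.538ms

1. 0.0ms @ 0 + 1730.769ms (3)
2. 1730.769ms @ 3 + 1730.769ms (3)
3. 3461.538ms @ 6 + 1730.769ms (3)
4. 5192.308ms @ 9 + 1730.769ms (3)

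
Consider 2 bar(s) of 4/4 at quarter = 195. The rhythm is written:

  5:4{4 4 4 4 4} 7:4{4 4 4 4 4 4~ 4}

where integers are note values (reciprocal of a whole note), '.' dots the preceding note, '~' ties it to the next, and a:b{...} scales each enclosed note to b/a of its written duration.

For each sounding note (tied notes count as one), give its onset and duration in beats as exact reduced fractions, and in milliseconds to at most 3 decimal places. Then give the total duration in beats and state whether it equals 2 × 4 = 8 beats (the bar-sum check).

1) 0.0ms=0b +246.154ms=4/5b
2) 246.154ms=4/5b +246.154ms=4/5b
3) 492.308ms=8/5b +246.154ms=4/5b
4) 738.462ms=12/5b +246.154ms=4/5b
5) 984.615ms=16/5b +246.154ms=4/5b
6) 1230.769ms=4b +175.824ms=4/7b
7) 1406.593ms=32/7b +175.824ms=4/7b
8) 1582.418ms=36/7b +175.824ms=4/7b
9) 1758.242ms=40/7b +175.824ms=4/7b
10) 1934.066ms=44/7b +175.824ms=4/7b
11) 2109.89ms=48/7b +351.648ms=8/7b
Σ=8b of 8 (195bpm 4/4) — PASS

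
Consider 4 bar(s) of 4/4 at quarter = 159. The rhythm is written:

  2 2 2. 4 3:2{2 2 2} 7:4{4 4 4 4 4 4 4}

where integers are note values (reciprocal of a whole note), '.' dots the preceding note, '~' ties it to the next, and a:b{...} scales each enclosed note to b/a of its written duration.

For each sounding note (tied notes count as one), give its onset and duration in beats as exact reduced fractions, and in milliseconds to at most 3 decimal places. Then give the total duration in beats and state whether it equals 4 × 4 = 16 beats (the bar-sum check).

1) 0.0ms=0b +754.717ms=2b
2) 754.717ms=2b +754.717ms=2b
3) 1509.434ms=4b +1132.075ms=3b
4) 2641.509ms=7b +377.358ms=1b
5) 3018.868ms=8b +503.145ms=4/3b
6) 3522.013ms=28/3b +503.145ms=4/3b
7) 4025.157ms=32/3b +503.145ms=4/3b
8) 4528.302ms=12b +215.633ms=4/7b
9) 4743.935ms=88/7b +215.633ms=4/7b
10) 4959.569ms=92/7b +215.633ms=4/7b
11) 5175.202ms=96/7b +215.633ms=4/7b
12) 5390.836ms=100/7b +215.633ms=4/7b
13) 5606.469ms=104/7b +215.633ms=4/7b
14) 5822.102ms=108/7b +215.633ms=4/7b
Σ=16b of 16 (159bpm 4/4) — PASS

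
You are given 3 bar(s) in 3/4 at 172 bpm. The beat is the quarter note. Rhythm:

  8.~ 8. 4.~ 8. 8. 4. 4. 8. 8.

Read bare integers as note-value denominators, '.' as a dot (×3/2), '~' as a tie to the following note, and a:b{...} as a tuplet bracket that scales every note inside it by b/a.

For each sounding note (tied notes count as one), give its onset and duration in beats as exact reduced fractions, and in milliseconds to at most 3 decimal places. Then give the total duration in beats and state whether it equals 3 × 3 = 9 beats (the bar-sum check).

1) 0.0ms=0b +523.256ms=3/2b
2) 523.256ms=3/2b +784.884ms=9/4b
3) 1308.14ms=15/4b +261.628ms=3/4b
4) 1569.767ms=9/2b +523.256ms=3/2b
5) 2093.023ms=6b +523.256ms=3/2b
6) 2616.279ms=15/2b +261.628ms=3/4b
7) 2877.907ms=33/4b +261.628ms=3/4b
Σ=9b of 9 (172bpm 3/4) — PASS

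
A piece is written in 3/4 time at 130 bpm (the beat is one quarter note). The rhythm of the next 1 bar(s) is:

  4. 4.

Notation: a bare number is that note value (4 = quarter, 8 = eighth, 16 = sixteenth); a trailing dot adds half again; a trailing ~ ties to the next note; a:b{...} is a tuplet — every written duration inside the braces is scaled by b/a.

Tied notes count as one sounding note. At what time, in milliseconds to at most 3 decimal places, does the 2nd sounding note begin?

1. 0.0ms @ 0 + 692.308ms (3/2)
2. 692.308ms @ 3/2 + 692.308ms (3/2)

note 2 onset = 3/2b = 692.308ms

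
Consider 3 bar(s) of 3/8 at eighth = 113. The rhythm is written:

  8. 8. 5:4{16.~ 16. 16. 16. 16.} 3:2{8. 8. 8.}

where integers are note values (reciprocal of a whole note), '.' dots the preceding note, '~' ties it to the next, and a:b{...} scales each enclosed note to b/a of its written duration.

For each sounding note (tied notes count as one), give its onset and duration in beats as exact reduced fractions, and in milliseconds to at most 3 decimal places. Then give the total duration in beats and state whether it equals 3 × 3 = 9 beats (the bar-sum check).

1) 0.0ms=0b +796.46ms=3/2b
2) 796.46ms=3/2b +796.46ms=3/2b
3) 1592.92ms=3b +637.168ms=6/5b
4) 2230.088ms=21/5b +318.584ms=3/5b
5) 2548.673ms=24/5b +318.584ms=3/5b
6) 2867.257ms=27/5b +318.584ms=3/5b
7) 3185.841ms=6b +530.973ms=1b
8) 3716.814ms=7b +530.973ms=1b
9) 4247.788ms=8b +530.973ms=1b
Σ=9b of 9 (113bpm 3/8) — PASS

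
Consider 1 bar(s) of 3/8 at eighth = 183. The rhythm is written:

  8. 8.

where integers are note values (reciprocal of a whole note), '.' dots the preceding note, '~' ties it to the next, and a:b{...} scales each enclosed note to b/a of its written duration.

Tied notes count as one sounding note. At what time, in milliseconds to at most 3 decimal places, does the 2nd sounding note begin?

note 2 onset = 3/2b = 491.803ms

1. 0.0ms @ 0 + 491.803ms (3/2)
2. 491.803ms @ 3/2 + 491.803ms (3/2)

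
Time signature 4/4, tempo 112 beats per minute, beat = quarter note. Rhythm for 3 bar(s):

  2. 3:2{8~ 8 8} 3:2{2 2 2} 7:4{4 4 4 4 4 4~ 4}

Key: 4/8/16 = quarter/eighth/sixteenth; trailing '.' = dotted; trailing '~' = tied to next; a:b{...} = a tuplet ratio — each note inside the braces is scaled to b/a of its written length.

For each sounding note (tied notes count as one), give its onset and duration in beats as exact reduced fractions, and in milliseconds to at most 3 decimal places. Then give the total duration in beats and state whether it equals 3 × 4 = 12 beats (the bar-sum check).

1) 0.0ms=0b +1607.143ms=3b
2) 1607.143ms=3b +357.143ms=2/3b
3) 1964.286ms=11/3b +178.571ms=1/3b
4) 2142.857ms=4b +714.286ms=4/3b
5) 2857.143ms=16/3b +714.286ms=4/3b
6) 3571.429ms=20/3b +714.286ms=4/3b
7) 4285.714ms=8b +306.122ms=4/7b
8) 4591.837ms=60/7b +306.122ms=4/7b
9) 4897.959ms=64/7b +306.122ms=4/7b
10) 5204.082ms=68/7b +306.122ms=4/7b
11) 5510.204ms=72/7b +306.122ms=4/7b
12) 5816.327ms=76/7b +612.245ms=8/7b
Σ=12b of 12 (112bpm 4/4) — PASS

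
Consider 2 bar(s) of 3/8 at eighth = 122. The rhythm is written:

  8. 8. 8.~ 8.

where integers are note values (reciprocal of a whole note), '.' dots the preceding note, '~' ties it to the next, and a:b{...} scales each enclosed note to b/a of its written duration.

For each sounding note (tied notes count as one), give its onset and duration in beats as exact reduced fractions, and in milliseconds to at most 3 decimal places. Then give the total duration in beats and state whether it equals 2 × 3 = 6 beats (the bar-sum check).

1) 0.0ms=0b +737.705ms=3/2b
2) 737.705ms=3/2b +737.705ms=3/2b
3) 1475.41ms=3b +1475.41ms=3b
Σ=6b of 6 (122bpm 3/8) — PASS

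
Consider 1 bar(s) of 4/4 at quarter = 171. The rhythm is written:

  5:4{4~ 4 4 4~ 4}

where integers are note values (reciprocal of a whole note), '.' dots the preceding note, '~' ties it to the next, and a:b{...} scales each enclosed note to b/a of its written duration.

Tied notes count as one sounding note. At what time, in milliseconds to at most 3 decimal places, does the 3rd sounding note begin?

note 3 onset = 12/5b = 842.105ms

1. 0.0ms @ 0 + 561.404ms (8/5)
2. 561.404ms @ 8/5 + 280.702ms (4/5)
3. 842.105ms @ 12/5 + 561.404ms (8/5)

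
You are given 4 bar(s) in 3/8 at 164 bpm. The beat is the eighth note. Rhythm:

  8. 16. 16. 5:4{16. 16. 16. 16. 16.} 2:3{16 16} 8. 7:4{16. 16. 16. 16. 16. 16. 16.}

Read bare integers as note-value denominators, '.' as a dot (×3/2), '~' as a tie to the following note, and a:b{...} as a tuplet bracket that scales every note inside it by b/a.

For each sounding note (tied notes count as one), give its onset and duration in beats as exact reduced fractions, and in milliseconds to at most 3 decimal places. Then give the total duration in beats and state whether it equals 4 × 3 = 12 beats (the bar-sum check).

1) 0.0ms=0b +548.78ms=3/2b
2) 548.78ms=3/2b +274.39ms=3/4b
3) 823.171ms=9/4b +274.39ms=3/4b
4) 1097.561ms=3b +219.512ms=3/5b
5) 1317.073ms=18/5b +219.512ms=3/5b
6) 1536.585ms=21/5b +219.512ms=3/5b
7) 1756.098ms=24/5b +219.512ms=3/5b
8) 1975.61ms=27/5b +219.512ms=3/5b
9) 2195.122ms=6b +274.39ms=3/4b
10) 2469.512ms=27/4b +274.39ms=3/4b
11) 2743.902ms=15/2b +548.78ms=3/2b
12) 3292.683ms=9b +156.794ms=3/7b
13) 3449.477ms=66/7b +156.794ms=3/7b
14) 3606.272ms=69/7b +156.794ms=3/7b
15) 3763.066ms=72/7b +156.794ms=3/7b
16) 3919.861ms=75/7b +156.794ms=3/7b
17) 4076.655ms=78/7b +156.794ms=3/7b
18) 4233.449ms=81/7b +156.794ms=3/7b
Σ=12b of 12 (164bpm 3/8) — PASS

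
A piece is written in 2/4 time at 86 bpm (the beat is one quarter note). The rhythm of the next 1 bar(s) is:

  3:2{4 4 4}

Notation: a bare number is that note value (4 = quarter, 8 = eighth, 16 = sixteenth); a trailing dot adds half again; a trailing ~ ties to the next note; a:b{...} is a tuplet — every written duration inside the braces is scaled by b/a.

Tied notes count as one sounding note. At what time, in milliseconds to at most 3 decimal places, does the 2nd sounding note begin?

1. 0.0ms @ 0 + 465.116ms (2/3)
2. 465.116ms @ 2/3 + 465.116ms (2/3)
3. 930.233ms @ 4/3 + 465.116ms (2/3)

note 2 onset = 2/3b = 465.116ms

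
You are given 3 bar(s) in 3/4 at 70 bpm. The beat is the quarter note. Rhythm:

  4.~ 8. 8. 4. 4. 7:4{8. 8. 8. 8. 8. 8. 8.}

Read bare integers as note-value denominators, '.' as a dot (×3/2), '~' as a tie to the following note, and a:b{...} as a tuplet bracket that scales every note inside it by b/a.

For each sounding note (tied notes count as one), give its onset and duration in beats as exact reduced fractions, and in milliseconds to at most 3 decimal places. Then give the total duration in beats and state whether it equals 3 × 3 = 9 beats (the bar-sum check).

1) 0.0ms=0b +1928.571ms=9/4b
2) 1928.571ms=9/4b +642.857ms=3/4b
3) 2571.429ms=3b +1285.714ms=3/2b
4) 3857.143ms=9/2b +1285.714ms=3/2b
5) 5142.857ms=6b +367.347ms=3/7b
6) 5510.204ms=45/7b +367.347ms=3/7b
7) 5877.551ms=48/7b +367.347ms=3/7b
8) 6244.898ms=51/7b +367.347ms=3/7b
9) 6612.245ms=54/7b +367.347ms=3/7b
10) 6979.592ms=57/7b +367.347ms=3/7b
11) 7346.939ms=60/7b +367.347ms=3/7b
Σ=9b of 9 (70bpm 3/4) — PASS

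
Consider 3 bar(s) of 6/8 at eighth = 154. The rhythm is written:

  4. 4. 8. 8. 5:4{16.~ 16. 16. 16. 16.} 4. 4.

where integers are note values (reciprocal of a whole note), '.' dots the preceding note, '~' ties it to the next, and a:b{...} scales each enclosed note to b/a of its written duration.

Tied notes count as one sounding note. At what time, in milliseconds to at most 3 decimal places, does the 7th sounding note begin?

note 7 onset = 54/5b = 4207.792ms

1. 0.0ms @ 0 + 1168.831ms (3)
2. 1168.831ms @ 3 + 1168.831ms (3)
3. 2337.662ms @ 6 + 584.416ms (3/2)
4. 2922.078ms @ 15/2 + 584.416ms (3/2)
5. 3506.494ms @ 9 + 467.532ms (6/5)
6. 3974.026ms @ 51/5 + 233.766ms (3/5)
7. 4207.792ms @ 54/5 + 233.766ms (3/5)
8. 4441.558ms @ 57/5 + 233.766ms (3/5)
9. 4675.325ms @ 12 + 1168.831ms (3)
10. 5844.156ms @ 15 + 1168.831ms (3)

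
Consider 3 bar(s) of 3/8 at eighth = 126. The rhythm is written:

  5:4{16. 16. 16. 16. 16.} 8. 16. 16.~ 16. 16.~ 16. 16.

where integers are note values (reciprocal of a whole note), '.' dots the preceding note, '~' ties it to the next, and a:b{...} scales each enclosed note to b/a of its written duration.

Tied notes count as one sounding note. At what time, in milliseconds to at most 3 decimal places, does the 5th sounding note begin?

1. 0.0ms @ 0 + 285.714ms (3/5)
2. 285.714ms @ 3/5 + 285.714ms (3/5)
3. 571.429ms @ 6/5 + 285.714ms (3/5)
4. 857.143ms @ 9/5 + 285.714ms (3/5)
5. 1142.857ms @ 12/5 + 285.714ms (3/5)
6. 1428.571ms @ 3 + 714.286ms (3/2)
7. 2142.857ms @ 9/2 + 357.143ms (3/4)
8. 2500.0ms @ 21/4 + 714.286ms (3/2)
9. 3214.286ms @ 27/4 + 714.286ms (3/2)
10. 3928.571ms @ 33/4 + 357.143ms (3/4)

note 5 onset = 12/5b = 1142.857ms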